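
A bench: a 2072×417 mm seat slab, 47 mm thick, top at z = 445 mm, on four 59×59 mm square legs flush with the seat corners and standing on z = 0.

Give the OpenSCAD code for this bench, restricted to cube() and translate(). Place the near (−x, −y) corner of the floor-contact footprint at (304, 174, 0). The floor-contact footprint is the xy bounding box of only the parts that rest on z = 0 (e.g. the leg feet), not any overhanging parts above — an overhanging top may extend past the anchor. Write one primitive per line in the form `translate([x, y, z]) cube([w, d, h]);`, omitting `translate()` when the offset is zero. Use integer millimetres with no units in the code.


translate([304, 174, 398]) cube([2072, 417, 47]);
translate([304, 174, 0]) cube([59, 59, 398]);
translate([304, 532, 0]) cube([59, 59, 398]);
translate([2317, 174, 0]) cube([59, 59, 398]);
translate([2317, 532, 0]) cube([59, 59, 398]);


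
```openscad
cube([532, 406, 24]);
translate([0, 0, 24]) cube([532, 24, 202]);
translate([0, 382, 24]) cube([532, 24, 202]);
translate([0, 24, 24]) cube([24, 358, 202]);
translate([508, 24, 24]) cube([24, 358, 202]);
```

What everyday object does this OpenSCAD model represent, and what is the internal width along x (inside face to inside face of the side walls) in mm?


An open box. The internal width is 484 mm.

A 532×406 base slab with four walls standing on it — an open box. The base is 532 mm wide and the walls are 24 mm thick, so the internal width is 532 − 2 × 24 = 484 mm.


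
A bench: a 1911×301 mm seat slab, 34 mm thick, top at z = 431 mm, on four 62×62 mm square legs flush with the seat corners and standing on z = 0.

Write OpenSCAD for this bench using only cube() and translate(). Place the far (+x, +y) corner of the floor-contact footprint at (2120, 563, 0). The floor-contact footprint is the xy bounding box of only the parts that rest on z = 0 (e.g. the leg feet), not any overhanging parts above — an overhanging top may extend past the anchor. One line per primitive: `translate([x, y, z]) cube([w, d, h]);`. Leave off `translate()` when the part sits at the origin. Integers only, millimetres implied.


translate([209, 262, 397]) cube([1911, 301, 34]);
translate([209, 262, 0]) cube([62, 62, 397]);
translate([209, 501, 0]) cube([62, 62, 397]);
translate([2058, 262, 0]) cube([62, 62, 397]);
translate([2058, 501, 0]) cube([62, 62, 397]);


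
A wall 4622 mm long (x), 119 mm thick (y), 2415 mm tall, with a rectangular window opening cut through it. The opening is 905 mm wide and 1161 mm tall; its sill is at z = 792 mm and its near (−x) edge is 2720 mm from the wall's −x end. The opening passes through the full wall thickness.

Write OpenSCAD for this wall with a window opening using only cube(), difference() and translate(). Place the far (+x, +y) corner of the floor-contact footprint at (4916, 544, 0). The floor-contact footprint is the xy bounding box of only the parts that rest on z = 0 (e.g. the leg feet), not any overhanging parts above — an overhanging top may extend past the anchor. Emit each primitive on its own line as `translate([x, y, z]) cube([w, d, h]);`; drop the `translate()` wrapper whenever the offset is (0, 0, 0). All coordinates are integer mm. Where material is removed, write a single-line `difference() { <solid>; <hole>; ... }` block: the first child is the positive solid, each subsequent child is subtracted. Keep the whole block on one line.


difference() { translate([294, 425, 0]) cube([4622, 119, 2415]); translate([3014, 425, 792]) cube([905, 119, 1161]); }


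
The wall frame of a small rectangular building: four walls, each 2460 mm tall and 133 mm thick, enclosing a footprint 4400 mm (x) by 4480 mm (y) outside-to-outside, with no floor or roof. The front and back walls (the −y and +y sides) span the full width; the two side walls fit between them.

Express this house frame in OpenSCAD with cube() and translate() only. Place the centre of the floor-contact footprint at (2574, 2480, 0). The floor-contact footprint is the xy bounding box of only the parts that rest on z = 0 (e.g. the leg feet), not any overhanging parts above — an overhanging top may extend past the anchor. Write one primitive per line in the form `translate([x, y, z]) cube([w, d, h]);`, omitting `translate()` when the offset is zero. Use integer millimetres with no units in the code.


translate([374, 240, 0]) cube([4400, 133, 2460]);
translate([374, 4587, 0]) cube([4400, 133, 2460]);
translate([374, 373, 0]) cube([133, 4214, 2460]);
translate([4641, 373, 0]) cube([133, 4214, 2460]);


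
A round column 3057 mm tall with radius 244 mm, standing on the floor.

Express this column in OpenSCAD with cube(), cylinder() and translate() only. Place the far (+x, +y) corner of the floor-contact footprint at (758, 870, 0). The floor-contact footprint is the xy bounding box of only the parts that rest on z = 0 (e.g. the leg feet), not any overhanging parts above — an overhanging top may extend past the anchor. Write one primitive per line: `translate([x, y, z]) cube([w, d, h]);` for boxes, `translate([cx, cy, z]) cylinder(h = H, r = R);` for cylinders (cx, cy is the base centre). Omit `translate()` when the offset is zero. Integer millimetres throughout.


translate([514, 626, 0]) cylinder(h = 3057, r = 244);


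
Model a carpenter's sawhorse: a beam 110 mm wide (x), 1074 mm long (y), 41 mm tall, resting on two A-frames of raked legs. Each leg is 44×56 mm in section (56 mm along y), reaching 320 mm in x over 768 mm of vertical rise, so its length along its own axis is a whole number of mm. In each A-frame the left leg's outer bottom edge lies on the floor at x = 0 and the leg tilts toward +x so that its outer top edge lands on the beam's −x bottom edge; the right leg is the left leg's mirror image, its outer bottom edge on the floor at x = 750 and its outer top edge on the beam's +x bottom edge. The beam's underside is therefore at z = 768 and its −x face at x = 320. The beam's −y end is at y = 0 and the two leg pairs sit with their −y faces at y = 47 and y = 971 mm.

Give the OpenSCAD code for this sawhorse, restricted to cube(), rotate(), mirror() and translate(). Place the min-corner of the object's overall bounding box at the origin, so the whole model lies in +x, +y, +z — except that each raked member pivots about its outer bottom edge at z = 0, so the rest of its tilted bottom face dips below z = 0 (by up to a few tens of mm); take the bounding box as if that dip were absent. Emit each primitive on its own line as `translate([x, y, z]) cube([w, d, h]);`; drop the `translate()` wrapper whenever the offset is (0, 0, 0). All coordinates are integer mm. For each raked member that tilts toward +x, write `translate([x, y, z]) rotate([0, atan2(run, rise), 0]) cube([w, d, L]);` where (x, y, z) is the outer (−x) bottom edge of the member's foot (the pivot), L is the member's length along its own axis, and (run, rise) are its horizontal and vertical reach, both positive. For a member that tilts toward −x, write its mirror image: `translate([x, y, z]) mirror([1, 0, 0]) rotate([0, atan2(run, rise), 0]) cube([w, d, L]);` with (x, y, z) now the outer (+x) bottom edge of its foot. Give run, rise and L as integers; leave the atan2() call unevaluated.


translate([320, 0, 768]) cube([110, 1074, 41]);
translate([0, 47, 0]) rotate([0, atan2(320, 768), 0]) cube([44, 56, 832]);
translate([750, 47, 0]) mirror([1, 0, 0]) rotate([0, atan2(320, 768), 0]) cube([44, 56, 832]);
translate([0, 971, 0]) rotate([0, atan2(320, 768), 0]) cube([44, 56, 832]);
translate([750, 971, 0]) mirror([1, 0, 0]) rotate([0, atan2(320, 768), 0]) cube([44, 56, 832]);


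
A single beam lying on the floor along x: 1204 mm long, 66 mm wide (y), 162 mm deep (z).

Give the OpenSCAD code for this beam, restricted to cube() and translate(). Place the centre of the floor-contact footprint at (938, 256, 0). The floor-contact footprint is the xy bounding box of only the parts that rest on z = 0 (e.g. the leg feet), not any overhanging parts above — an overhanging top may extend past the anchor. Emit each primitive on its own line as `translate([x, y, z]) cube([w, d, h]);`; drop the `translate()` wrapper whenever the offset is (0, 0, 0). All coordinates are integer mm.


translate([336, 223, 0]) cube([1204, 66, 162]);


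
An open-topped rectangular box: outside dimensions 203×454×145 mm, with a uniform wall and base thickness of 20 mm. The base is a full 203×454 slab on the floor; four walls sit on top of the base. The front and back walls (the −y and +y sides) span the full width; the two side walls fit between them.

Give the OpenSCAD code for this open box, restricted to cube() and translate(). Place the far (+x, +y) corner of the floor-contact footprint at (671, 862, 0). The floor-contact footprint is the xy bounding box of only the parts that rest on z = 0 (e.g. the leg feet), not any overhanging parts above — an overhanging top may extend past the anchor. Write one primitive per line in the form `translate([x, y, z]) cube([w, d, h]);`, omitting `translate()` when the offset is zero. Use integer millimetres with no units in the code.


translate([468, 408, 0]) cube([203, 454, 20]);
translate([468, 408, 20]) cube([203, 20, 125]);
translate([468, 842, 20]) cube([203, 20, 125]);
translate([468, 428, 20]) cube([20, 414, 125]);
translate([651, 428, 20]) cube([20, 414, 125]);


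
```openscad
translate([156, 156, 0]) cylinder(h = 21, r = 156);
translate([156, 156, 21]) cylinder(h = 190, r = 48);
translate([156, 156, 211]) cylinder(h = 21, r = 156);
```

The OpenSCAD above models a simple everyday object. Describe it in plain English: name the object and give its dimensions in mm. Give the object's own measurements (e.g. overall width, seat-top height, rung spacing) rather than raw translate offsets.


A spool: two coaxial disc flanges of radius 156 mm and thickness 21 mm, joined by a core cylinder of radius 48 mm and height 190 mm. The lower flange rests on z = 0 and the three cylinders share a vertical axis.


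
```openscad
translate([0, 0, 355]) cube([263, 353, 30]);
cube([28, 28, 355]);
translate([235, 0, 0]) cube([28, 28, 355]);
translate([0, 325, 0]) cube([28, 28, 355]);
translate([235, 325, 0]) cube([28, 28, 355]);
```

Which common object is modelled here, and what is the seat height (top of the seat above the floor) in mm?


A stool. The seat height is 385 mm.

A 263×353×30 slab at z = 355 on four corner posts — a stool. The seat top is 355 + 30 = 385 mm.


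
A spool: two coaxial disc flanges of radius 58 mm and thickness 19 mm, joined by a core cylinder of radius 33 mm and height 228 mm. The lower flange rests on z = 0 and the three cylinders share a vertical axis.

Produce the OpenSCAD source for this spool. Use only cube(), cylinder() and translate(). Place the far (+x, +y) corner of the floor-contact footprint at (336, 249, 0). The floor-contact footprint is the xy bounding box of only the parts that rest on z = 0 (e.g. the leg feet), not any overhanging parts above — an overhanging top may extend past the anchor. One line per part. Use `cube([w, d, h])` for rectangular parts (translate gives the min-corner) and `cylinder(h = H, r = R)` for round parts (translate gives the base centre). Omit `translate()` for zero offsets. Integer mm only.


translate([278, 191, 0]) cylinder(h = 19, r = 58);
translate([278, 191, 19]) cylinder(h = 228, r = 33);
translate([278, 191, 247]) cylinder(h = 19, r = 58);


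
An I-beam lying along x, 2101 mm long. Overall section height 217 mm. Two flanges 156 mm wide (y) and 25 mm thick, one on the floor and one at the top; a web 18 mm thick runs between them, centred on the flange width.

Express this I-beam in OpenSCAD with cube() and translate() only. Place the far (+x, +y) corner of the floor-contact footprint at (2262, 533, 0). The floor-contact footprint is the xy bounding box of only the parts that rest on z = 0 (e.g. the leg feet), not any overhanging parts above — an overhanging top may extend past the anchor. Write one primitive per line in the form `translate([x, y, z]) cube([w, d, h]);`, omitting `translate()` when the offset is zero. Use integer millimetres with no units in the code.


translate([161, 377, 0]) cube([2101, 156, 25]);
translate([161, 446, 25]) cube([2101, 18, 167]);
translate([161, 377, 192]) cube([2101, 156, 25]);


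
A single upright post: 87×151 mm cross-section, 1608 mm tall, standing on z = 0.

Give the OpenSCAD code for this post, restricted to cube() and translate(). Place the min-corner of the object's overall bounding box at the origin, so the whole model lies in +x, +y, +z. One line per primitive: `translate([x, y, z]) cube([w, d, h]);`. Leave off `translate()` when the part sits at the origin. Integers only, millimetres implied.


cube([87, 151, 1608]);


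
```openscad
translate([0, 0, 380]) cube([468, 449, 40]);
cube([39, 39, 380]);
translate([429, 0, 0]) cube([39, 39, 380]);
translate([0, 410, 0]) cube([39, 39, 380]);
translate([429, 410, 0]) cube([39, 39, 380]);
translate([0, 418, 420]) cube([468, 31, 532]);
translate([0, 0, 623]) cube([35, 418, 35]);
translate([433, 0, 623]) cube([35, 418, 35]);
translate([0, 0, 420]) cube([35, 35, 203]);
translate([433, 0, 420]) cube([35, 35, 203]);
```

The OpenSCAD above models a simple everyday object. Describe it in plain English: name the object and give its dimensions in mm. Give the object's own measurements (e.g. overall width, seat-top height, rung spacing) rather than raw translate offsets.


A chair. The seat is a 468×449×40 mm slab with its top at z = 420 mm, on four 39×39 mm corner legs (flush with the seat edges, standing on z = 0). A flat backrest 31 mm thick, 532 mm tall, spans the full seat width and rises from the seat top along its +y edge, rear face flush with the rear of the seat. Two armrests of 35×35 mm section run along each side from the seat's front edge to the front of the backrest, top faces 238 mm above the seat top and outer faces flush with the seat's x-edges; a 35×35 mm post under the front of each armrest stands on the seat at the front corner.


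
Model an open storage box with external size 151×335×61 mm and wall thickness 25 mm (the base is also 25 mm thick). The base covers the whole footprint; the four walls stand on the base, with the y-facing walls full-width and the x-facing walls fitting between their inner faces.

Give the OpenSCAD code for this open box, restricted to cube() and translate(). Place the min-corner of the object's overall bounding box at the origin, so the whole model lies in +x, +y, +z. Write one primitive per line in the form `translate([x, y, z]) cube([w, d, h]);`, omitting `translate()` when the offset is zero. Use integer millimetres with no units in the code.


cube([151, 335, 25]);
translate([0, 0, 25]) cube([151, 25, 36]);
translate([0, 310, 25]) cube([151, 25, 36]);
translate([0, 25, 25]) cube([25, 285, 36]);
translate([126, 25, 25]) cube([25, 285, 36]);


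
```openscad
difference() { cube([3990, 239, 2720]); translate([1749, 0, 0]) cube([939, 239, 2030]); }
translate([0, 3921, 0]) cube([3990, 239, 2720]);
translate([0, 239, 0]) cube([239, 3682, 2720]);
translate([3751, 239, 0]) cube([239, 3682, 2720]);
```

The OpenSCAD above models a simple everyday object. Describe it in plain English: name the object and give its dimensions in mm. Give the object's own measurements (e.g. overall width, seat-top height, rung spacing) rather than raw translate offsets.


A single room: four walls, each 2720 mm tall and 239 mm thick, enclosing an outside footprint 3990×4160 mm (x × y), no floor or roof. The front and back walls (−y and +y sides) run the full x-width; the side walls fit between their inner faces. A door opening 939 mm wide and 2030 mm tall is cut through the front wall from the floor up, its −x edge 1749 mm from the wall's −x end.


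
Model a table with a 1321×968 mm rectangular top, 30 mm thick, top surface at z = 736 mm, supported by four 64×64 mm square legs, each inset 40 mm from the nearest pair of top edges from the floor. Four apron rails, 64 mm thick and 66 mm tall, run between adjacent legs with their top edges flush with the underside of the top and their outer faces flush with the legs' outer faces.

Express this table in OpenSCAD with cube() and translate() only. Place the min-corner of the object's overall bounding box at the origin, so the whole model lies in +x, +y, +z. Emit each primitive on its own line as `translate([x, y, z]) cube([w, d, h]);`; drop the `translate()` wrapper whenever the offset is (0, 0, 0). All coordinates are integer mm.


translate([0, 0, 706]) cube([1321, 968, 30]);
translate([40, 40, 0]) cube([64, 64, 706]);
translate([1217, 40, 0]) cube([64, 64, 706]);
translate([40, 864, 0]) cube([64, 64, 706]);
translate([1217, 864, 0]) cube([64, 64, 706]);
translate([104, 40, 640]) cube([1113, 64, 66]);
translate([104, 864, 640]) cube([1113, 64, 66]);
translate([40, 104, 640]) cube([64, 760, 66]);
translate([1217, 104, 640]) cube([64, 760, 66]);


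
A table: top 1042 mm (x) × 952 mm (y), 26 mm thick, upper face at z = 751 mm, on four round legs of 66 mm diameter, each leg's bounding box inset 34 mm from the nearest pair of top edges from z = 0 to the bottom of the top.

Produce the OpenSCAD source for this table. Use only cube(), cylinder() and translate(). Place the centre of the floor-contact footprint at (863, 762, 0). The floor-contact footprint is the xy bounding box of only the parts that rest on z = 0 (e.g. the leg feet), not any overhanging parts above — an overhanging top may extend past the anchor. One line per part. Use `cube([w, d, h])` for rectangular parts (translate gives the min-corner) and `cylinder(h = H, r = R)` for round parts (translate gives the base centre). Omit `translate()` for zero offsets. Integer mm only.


translate([342, 286, 725]) cube([1042, 952, 26]);
translate([409, 353, 0]) cylinder(h = 725, r = 33);
translate([1317, 353, 0]) cylinder(h = 725, r = 33);
translate([409, 1171, 0]) cylinder(h = 725, r = 33);
translate([1317, 1171, 0]) cylinder(h = 725, r = 33);


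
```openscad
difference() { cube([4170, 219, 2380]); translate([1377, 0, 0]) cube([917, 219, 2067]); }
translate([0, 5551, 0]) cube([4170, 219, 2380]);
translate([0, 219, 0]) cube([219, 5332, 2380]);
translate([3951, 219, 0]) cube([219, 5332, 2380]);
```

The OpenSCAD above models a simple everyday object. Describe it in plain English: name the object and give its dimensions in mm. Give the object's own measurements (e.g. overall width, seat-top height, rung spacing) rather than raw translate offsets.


A single room: four walls, each 2380 mm tall and 219 mm thick, enclosing an outside footprint 4170×5770 mm (x × y), no floor or roof. The front and back walls (−y and +y sides) run the full x-width; the side walls fit between their inner faces. A door opening 917 mm wide and 2067 mm tall is cut through the front wall from the floor up, its −x edge 1377 mm from the wall's −x end.


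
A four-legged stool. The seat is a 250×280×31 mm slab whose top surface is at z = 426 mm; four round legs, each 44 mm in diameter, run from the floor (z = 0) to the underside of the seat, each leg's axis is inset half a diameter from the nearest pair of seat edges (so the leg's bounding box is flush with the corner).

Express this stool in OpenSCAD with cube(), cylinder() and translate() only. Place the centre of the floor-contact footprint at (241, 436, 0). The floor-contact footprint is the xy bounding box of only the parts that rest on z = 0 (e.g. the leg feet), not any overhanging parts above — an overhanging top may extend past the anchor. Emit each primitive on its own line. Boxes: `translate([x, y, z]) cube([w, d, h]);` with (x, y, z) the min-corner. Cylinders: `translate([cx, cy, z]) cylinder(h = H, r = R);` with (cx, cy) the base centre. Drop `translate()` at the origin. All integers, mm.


translate([116, 296, 395]) cube([250, 280, 31]);
translate([138, 318, 0]) cylinder(h = 395, r = 22);
translate([344, 318, 0]) cylinder(h = 395, r = 22);
translate([138, 554, 0]) cylinder(h = 395, r = 22);
translate([344, 554, 0]) cylinder(h = 395, r = 22);


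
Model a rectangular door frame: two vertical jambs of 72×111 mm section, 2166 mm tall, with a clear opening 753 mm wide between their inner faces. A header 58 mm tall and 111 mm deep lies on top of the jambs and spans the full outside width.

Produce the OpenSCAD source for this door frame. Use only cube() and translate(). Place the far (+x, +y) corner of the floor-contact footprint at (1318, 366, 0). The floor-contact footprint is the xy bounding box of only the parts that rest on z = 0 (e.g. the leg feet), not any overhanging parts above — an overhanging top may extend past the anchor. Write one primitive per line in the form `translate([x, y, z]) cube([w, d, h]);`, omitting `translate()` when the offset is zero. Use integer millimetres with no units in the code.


translate([421, 255, 0]) cube([72, 111, 2166]);
translate([1246, 255, 0]) cube([72, 111, 2166]);
translate([421, 255, 2166]) cube([897, 111, 58]);


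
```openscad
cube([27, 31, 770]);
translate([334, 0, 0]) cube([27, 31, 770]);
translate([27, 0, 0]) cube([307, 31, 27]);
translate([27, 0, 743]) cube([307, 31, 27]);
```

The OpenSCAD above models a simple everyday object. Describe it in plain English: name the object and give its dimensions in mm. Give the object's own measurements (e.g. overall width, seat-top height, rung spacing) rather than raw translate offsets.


A rectangular picture frame lying in the x–z plane (depth along y). The opening is 307 mm wide (x) by 716 mm tall (z), surrounded by a border 27 mm wide on all four sides. The frame is 31 mm deep and is made of two full-height vertical stiles with two horizontal rails fitted between them.


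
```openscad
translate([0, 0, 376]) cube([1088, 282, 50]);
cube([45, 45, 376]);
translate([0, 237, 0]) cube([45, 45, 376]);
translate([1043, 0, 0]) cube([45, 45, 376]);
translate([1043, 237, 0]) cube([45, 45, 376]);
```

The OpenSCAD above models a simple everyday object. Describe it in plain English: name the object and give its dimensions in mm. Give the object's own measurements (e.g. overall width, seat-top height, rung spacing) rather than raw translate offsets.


A long wooden bench with a 1088 mm (x) × 282 mm (y) seat, 50 mm thick, its top surface 426 mm above the floor. Four 45 mm square legs at the seat corners, flush with the edges, run from z = 0 to the seat underside.


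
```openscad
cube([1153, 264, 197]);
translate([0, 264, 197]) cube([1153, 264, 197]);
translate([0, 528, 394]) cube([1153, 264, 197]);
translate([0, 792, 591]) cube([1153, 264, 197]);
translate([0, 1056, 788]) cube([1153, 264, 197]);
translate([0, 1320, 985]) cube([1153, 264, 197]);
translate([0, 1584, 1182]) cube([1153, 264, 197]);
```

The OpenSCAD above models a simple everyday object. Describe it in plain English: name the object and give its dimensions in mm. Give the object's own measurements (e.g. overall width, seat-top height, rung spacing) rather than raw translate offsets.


A straight staircase of 7 solid steps. Each step is 1153 mm wide (x), 264 mm deep (y, the going) and 197 mm tall (the rise). The first step rests on the floor; each subsequent step sits one going further in +y and one rise higher in +z, directly behind and above the previous step with no overlap.


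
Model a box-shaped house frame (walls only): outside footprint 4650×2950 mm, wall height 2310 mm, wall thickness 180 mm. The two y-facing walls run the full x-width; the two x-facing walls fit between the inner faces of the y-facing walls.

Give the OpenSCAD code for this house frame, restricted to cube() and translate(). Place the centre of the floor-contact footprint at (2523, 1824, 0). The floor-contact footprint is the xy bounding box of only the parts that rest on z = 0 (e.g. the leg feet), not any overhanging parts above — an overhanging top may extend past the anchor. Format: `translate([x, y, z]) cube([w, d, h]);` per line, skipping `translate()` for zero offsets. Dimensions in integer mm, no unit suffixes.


translate([198, 349, 0]) cube([4650, 180, 2310]);
translate([198, 3119, 0]) cube([4650, 180, 2310]);
translate([198, 529, 0]) cube([180, 2590, 2310]);
translate([4668, 529, 0]) cube([180, 2590, 2310]);


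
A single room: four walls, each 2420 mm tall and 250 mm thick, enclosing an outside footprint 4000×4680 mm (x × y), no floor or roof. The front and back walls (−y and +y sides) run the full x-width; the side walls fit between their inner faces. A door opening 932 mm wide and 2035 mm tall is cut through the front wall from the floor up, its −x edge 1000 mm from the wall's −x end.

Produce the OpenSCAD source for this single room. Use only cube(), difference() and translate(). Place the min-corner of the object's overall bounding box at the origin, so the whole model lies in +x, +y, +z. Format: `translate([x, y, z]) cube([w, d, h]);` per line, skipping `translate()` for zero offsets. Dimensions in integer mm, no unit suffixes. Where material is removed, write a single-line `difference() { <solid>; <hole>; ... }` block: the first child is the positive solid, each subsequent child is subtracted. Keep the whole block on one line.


difference() { cube([4000, 250, 2420]); translate([1000, 0, 0]) cube([932, 250, 2035]); }
translate([0, 4430, 0]) cube([4000, 250, 2420]);
translate([0, 250, 0]) cube([250, 4180, 2420]);
translate([3750, 250, 0]) cube([250, 4180, 2420]);


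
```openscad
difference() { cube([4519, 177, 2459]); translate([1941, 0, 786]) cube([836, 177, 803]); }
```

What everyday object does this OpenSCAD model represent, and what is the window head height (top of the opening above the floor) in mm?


A wall with a window opening. The window head height is 1589 mm.

A wall with a rectangular opening subtracted — a window. Sill at z = 786, opening 803 mm tall, so the head is at 786 + 803 = 1589 mm.


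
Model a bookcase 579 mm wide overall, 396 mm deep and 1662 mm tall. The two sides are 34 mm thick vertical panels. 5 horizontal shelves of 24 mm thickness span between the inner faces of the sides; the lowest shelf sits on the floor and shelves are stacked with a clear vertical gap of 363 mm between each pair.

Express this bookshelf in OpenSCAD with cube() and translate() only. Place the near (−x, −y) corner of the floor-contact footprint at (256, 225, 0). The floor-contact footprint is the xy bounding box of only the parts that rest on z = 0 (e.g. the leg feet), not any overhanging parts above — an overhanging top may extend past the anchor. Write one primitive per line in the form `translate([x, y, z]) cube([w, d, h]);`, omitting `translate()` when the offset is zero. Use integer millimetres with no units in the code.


translate([256, 225, 0]) cube([34, 396, 1662]);
translate([801, 225, 0]) cube([34, 396, 1662]);
translate([290, 225, 0]) cube([511, 396, 24]);
translate([290, 225, 387]) cube([511, 396, 24]);
translate([290, 225, 774]) cube([511, 396, 24]);
translate([290, 225, 1161]) cube([511, 396, 24]);
translate([290, 225, 1548]) cube([511, 396, 24]);


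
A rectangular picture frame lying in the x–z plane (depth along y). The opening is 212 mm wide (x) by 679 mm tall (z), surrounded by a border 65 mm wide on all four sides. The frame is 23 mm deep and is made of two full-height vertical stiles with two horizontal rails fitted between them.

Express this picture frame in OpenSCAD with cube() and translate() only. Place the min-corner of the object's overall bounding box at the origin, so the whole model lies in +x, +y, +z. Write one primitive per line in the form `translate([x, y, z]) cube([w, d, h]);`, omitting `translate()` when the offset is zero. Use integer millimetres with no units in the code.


cube([65, 23, 809]);
translate([277, 0, 0]) cube([65, 23, 809]);
translate([65, 0, 0]) cube([212, 23, 65]);
translate([65, 0, 744]) cube([212, 23, 65]);


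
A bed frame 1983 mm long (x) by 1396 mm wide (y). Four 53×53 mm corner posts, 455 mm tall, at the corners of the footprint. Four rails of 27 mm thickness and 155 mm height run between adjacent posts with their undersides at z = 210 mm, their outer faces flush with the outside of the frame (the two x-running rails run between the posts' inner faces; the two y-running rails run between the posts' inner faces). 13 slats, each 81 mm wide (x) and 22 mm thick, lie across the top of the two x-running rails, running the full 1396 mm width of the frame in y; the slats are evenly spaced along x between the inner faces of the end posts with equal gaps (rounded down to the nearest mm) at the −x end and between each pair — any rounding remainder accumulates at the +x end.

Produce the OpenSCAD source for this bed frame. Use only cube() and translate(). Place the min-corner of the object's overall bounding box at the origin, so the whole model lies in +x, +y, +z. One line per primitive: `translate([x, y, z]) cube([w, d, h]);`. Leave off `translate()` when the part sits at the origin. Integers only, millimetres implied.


cube([53, 53, 455]);
translate([0, 1343, 0]) cube([53, 53, 455]);
translate([1930, 0, 0]) cube([53, 53, 455]);
translate([1930, 1343, 0]) cube([53, 53, 455]);
translate([53, 0, 210]) cube([1877, 27, 155]);
translate([53, 1369, 210]) cube([1877, 27, 155]);
translate([0, 53, 210]) cube([27, 1290, 155]);
translate([1956, 53, 210]) cube([27, 1290, 155]);
translate([111, 0, 365]) cube([81, 1396, 22]);
translate([250, 0, 365]) cube([81, 1396, 22]);
translate([389, 0, 365]) cube([81, 1396, 22]);
translate([528, 0, 365]) cube([81, 1396, 22]);
translate([667, 0, 365]) cube([81, 1396, 22]);
translate([806, 0, 365]) cube([81, 1396, 22]);
translate([945, 0, 365]) cube([81, 1396, 22]);
translate([1084, 0, 365]) cube([81, 1396, 22]);
translate([1223, 0, 365]) cube([81, 1396, 22]);
translate([1362, 0, 365]) cube([81, 1396, 22]);
translate([1501, 0, 365]) cube([81, 1396, 22]);
translate([1640, 0, 365]) cube([81, 1396, 22]);
translate([1779, 0, 365]) cube([81, 1396, 22]);


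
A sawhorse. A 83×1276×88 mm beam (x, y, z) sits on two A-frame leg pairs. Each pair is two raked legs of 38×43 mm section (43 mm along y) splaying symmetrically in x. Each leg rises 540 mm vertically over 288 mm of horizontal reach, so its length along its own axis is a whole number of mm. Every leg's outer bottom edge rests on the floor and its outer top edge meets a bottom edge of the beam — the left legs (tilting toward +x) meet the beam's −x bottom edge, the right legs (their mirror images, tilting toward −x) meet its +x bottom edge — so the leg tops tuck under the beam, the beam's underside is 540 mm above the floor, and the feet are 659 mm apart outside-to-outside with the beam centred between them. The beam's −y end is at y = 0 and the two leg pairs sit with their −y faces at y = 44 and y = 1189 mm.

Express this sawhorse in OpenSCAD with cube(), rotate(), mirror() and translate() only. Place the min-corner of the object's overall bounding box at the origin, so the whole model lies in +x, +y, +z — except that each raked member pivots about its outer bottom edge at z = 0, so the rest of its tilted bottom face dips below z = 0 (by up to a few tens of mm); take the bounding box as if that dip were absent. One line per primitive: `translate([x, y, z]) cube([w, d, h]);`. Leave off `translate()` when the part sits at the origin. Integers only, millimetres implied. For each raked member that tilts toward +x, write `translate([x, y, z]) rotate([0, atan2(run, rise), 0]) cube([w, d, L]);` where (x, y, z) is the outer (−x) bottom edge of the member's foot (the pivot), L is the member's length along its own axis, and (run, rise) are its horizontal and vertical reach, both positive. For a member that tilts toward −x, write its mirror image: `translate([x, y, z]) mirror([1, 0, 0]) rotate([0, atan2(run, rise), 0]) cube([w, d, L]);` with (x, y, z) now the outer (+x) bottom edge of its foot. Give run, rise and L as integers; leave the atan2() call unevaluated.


translate([288, 0, 540]) cube([83, 1276, 88]);
translate([0, 44, 0]) rotate([0, atan2(288, 540), 0]) cube([38, 43, 612]);
translate([659, 44, 0]) mirror([1, 0, 0]) rotate([0, atan2(288, 540), 0]) cube([38, 43, 612]);
translate([0, 1189, 0]) rotate([0, atan2(288, 540), 0]) cube([38, 43, 612]);
translate([659, 1189, 0]) mirror([1, 0, 0]) rotate([0, atan2(288, 540), 0]) cube([38, 43, 612]);


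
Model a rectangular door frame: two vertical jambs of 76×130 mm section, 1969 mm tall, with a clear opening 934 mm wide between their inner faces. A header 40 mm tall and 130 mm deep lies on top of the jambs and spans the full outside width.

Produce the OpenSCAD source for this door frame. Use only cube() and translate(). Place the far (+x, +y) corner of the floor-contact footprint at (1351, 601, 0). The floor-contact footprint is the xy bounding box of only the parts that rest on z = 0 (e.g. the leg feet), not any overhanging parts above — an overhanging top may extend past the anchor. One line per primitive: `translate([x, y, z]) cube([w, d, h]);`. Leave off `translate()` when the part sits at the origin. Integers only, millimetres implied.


translate([265, 471, 0]) cube([76, 130, 1969]);
translate([1275, 471, 0]) cube([76, 130, 1969]);
translate([265, 471, 1969]) cube([1086, 130, 40]);


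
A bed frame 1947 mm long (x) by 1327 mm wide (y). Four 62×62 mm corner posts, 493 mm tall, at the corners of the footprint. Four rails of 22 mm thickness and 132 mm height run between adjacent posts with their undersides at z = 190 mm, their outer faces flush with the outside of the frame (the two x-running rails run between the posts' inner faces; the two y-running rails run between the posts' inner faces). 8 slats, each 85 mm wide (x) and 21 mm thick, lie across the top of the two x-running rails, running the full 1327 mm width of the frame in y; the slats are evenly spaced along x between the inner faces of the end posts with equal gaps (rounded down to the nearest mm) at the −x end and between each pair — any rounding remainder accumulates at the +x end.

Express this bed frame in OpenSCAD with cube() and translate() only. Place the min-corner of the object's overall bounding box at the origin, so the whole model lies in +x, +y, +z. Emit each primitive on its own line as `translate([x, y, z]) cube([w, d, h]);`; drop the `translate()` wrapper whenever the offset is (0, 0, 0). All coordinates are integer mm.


// slat z = rail_z + rail_h = 190 + 132 = 322
// slat gap = ⌊(1823 − 8·85) / 9⌋ = 127
cube([62, 62, 493]);
translate([0, 1265, 0]) cube([62, 62, 493]);
translate([1885, 0, 0]) cube([62, 62, 493]);
translate([1885, 1265, 0]) cube([62, 62, 493]);
translate([62, 0, 190]) cube([1823, 22, 132]);
translate([62, 1305, 190]) cube([1823, 22, 132]);
translate([0, 62, 190]) cube([22, 1203, 132]);
translate([1925, 62, 190]) cube([22, 1203, 132]);
translate([189, 0, 322]) cube([85, 1327, 21]);
translate([401, 0, 322]) cube([85, 1327, 21]);
translate([613, 0, 322]) cube([85, 1327, 21]);
translate([825, 0, 322]) cube([85, 1327, 21]);
translate([1037, 0, 322]) cube([85, 1327, 21]);
translate([1249, 0, 322]) cube([85, 1327, 21]);
translate([1461, 0, 322]) cube([85, 1327, 21]);
translate([1673, 0, 322]) cube([85, 1327, 21]);


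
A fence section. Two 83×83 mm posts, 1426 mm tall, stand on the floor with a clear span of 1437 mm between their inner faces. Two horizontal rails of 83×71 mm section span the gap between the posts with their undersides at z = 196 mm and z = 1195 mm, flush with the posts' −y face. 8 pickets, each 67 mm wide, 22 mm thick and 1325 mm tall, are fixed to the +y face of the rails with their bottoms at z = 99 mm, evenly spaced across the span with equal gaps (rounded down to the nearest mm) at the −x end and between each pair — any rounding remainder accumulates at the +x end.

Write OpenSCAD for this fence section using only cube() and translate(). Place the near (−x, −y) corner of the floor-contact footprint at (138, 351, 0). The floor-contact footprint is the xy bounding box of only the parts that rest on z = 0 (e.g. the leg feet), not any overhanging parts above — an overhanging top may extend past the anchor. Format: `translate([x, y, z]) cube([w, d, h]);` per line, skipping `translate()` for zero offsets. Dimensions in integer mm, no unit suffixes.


translate([138, 351, 0]) cube([83, 83, 1426]);
translate([1658, 351, 0]) cube([83, 83, 1426]);
translate([221, 351, 196]) cube([1437, 83, 71]);
translate([221, 351, 1195]) cube([1437, 83, 71]);
translate([321, 434, 99]) cube([67, 22, 1325]);
translate([488, 434, 99]) cube([67, 22, 1325]);
translate([655, 434, 99]) cube([67, 22, 1325]);
translate([822, 434, 99]) cube([67, 22, 1325]);
translate([989, 434, 99]) cube([67, 22, 1325]);
translate([1156, 434, 99]) cube([67, 22, 1325]);
translate([1323, 434, 99]) cube([67, 22, 1325]);
translate([1490, 434, 99]) cube([67, 22, 1325]);


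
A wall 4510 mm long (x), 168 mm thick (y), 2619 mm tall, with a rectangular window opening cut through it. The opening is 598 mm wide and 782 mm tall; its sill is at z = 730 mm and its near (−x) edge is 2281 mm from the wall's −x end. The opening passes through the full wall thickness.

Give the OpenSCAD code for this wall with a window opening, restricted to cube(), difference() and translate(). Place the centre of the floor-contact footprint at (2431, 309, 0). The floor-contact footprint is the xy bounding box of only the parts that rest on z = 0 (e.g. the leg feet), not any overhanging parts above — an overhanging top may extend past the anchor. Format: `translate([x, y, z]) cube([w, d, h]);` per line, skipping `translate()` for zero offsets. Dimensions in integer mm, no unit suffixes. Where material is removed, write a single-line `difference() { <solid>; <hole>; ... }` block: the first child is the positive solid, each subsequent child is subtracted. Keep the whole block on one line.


difference() { translate([176, 225, 0]) cube([4510, 168, 2619]); translate([2457, 225, 730]) cube([598, 168, 782]); }


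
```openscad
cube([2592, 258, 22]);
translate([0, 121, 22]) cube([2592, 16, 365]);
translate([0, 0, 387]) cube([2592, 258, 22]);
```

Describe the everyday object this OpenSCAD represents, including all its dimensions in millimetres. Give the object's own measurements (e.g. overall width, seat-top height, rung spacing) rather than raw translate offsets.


An I-beam lying along x, 2592 mm long. Overall section height 409 mm. Two flanges 258 mm wide (y) and 22 mm thick, one on the floor and one at the top; a web 16 mm thick runs between them, centred on the flange width.


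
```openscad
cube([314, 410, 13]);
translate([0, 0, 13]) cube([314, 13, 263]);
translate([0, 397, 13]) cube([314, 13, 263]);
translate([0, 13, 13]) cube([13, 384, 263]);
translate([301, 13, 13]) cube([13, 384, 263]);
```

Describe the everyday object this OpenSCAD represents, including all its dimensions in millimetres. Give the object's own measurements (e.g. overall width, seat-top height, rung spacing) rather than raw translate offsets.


An open-topped rectangular box: outside dimensions 314×410×276 mm, with a uniform wall and base thickness of 13 mm. The base is a full 314×410 slab on the floor; four walls sit on top of the base. The front and back walls (the −y and +y sides) span the full width; the two side walls fit between them.


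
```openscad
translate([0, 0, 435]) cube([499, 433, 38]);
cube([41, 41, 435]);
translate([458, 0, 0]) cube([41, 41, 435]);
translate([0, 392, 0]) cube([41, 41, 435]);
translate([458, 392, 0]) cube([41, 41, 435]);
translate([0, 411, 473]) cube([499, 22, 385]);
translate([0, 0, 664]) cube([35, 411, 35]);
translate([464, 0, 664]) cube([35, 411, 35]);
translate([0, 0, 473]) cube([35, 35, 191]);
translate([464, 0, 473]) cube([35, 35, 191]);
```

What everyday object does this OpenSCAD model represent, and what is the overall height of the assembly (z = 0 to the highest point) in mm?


A chair. The overall height is 858 mm.

A slab on four corner posts with a tall panel at the back — a chair. The seat slab sits at z = 435 with thickness 38, and the 385 mm backrest starts at the seat top, so the overall height is 435 + 38 + 385 = 858 mm.
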